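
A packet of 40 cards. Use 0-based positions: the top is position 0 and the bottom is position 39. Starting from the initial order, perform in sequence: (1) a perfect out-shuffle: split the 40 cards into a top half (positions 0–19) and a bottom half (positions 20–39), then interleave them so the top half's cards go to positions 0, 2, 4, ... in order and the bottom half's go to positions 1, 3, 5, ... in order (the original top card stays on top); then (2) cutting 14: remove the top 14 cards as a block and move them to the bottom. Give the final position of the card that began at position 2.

Track the card from position 2 forward through each operation:
  after op 1 (out-shuffle): 2 → 4
  after op 2 (cut 14): 4 → 30

30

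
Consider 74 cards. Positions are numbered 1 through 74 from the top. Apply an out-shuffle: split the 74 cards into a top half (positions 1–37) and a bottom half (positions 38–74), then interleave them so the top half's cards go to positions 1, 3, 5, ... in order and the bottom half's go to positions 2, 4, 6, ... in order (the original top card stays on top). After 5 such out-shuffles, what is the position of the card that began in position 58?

Track the card's position through each out-shuffle:
58 → 42 → 10 → 19 → 37 → 73

73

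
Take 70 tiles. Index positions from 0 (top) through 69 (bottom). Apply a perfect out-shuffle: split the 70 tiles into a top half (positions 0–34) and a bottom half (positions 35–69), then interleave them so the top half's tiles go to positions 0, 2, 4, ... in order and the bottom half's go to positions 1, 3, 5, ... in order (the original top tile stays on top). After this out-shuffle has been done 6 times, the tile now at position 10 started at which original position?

67

Work backwards from position 10, undoing one out-shuffle at a time:
10 ← 5 ← 37 ← 53 ← 61 ← 65 ← 67
So the tile now at position 10 started at position 67.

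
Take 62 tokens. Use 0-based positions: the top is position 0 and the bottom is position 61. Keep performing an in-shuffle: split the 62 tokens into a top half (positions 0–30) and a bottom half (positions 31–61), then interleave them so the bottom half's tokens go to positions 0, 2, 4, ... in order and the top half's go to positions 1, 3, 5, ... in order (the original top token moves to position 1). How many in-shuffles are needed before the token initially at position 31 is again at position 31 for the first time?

6

Follow position 31 under repeated in-shuffles:
31 → 0 → 1 → 3 → 7 → 15 → 31
It first returns after 6 in-shuffles.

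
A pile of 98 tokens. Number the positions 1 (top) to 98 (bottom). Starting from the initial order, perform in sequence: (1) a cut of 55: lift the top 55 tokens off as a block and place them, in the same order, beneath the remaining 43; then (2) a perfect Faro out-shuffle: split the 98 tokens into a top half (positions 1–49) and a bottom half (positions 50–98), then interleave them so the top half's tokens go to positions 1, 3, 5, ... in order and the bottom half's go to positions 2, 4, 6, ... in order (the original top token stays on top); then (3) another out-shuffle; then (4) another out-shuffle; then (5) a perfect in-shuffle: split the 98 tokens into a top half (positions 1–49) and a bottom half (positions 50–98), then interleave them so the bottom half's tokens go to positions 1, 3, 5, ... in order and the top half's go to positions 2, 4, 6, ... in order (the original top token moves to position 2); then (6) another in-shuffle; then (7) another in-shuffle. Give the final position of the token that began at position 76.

17

Track the token from position 76 forward through each operation:
  after op 1 (cut 55): 76 → 21
  after op 2 (out-shuffle): 21 → 41
  after op 3 (out-shuffle): 41 → 81
  after op 4 (out-shuffle): 81 → 64
  after op 5 (in-shuffle): 64 → 29
  after op 6 (in-shuffle): 29 → 58
  after op 7 (in-shuffle): 58 → 17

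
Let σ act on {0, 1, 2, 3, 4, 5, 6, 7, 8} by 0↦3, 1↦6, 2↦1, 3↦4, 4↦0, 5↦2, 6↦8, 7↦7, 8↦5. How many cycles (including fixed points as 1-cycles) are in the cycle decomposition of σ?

Cycle decomposition: (0 3 4) (1 6 8 5 2) (7).
3 cycles.

3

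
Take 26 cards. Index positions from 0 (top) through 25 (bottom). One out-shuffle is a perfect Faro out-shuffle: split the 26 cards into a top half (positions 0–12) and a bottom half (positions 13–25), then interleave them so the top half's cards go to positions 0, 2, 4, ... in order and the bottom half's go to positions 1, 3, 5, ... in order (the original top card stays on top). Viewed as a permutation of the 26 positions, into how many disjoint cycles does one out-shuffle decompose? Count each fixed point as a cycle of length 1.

4

Trace each unvisited position around until it returns:
(0) (1 2 4 8 16 7 ... len 20) (5 10 20 15) (25)
4 cycles in total.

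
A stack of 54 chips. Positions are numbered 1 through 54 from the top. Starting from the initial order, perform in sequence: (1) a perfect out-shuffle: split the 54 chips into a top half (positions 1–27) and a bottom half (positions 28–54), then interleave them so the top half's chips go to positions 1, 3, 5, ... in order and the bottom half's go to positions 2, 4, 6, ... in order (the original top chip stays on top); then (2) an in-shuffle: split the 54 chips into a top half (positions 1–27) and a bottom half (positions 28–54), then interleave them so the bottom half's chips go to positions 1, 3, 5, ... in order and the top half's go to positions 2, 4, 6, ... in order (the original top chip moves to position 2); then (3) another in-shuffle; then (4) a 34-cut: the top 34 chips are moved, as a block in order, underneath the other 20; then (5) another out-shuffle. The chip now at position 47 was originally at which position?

1

Undo the operations in reverse order, starting from position 47:
  undo op 5 (out-shuffle, from top half): 47 ← 24
  undo op 4 (cut 34): 24 ← 4
  undo op 3 (in-shuffle, from top half): 4 ← 2
  undo op 2 (in-shuffle, from top half): 2 ← 1
  undo op 1 (out-shuffle, from top half): 1 ← 1
So the chip at position 47 came from original position 1.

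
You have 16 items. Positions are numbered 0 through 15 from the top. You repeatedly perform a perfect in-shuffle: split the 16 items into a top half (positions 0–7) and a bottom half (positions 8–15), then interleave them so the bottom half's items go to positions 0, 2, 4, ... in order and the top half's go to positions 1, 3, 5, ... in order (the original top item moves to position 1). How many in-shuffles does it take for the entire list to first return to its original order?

The in-shuffle permutes the 16 positions with cycle lengths [8, 8].
Every item is home exactly when every cycle has completed a whole number of laps, i.e. after lcm(8) = 8 in-shuffles.

8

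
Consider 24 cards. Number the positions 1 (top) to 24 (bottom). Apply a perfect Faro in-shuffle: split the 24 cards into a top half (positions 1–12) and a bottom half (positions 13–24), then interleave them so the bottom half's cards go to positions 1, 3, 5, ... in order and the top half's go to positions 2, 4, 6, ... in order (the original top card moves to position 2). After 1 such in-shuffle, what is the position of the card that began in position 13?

1

Track the card's position through each in-shuffle:
13 → 1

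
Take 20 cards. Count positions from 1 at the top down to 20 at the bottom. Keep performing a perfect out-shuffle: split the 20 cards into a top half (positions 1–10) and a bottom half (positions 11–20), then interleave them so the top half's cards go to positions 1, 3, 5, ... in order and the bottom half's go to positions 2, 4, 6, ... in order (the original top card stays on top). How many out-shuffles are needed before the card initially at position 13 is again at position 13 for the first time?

18

Follow position 13 under repeated out-shuffles:
13 → 6 → 11 → 2 → 3 → 5 → 9 → 17 → 14 → 8 → 15 → 10 → 19 → 18 → 16 → 12 → 4 → 7 → 13
It first returns after 18 out-shuffles.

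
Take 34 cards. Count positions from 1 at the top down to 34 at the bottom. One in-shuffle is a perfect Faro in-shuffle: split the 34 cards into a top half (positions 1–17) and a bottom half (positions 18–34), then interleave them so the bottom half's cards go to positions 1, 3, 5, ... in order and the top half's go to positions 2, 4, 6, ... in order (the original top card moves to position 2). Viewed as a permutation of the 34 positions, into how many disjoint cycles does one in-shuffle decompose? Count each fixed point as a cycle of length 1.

5

Trace each unvisited position around until it returns:
(1 2 4 8 16 32 ... len 12) (3 6 12 24 13 26 ... len 12) (5 10 20) (7 14 28 21) (15 30 25)
5 cycles in total.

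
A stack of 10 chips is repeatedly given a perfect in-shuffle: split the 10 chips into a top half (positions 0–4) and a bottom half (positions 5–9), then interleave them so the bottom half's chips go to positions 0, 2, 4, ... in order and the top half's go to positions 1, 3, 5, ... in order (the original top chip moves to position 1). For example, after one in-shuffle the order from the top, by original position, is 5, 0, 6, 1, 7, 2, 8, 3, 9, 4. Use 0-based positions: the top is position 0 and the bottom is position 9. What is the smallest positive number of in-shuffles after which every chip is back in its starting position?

The in-shuffle permutes the 10 positions with cycle lengths [10].
Every chip is home exactly when every cycle has completed a whole number of laps, i.e. after lcm(10) = 10 in-shuffles.

10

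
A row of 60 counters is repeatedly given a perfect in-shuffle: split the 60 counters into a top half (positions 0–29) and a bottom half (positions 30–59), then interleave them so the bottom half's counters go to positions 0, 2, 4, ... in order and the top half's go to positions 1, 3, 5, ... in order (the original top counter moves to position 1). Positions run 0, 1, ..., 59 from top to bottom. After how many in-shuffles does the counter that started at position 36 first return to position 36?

Follow position 36 under repeated in-shuffles:
36 → 12 → 25 → 51 → 42 → 24 → 49 → 38 → ... → 36 (length 60)
It first returns after 60 in-shuffles.

60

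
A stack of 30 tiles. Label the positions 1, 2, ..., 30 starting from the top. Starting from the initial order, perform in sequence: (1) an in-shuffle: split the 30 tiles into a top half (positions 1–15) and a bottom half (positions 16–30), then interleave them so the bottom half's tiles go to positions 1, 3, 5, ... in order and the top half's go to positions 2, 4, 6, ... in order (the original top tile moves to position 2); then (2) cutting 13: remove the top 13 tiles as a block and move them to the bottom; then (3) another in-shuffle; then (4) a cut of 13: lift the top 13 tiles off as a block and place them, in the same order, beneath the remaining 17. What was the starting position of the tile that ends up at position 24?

1

Undo the operations in reverse order, starting from position 24:
  undo op 4 (cut 13): 24 ← 7
  undo op 3 (in-shuffle, from bottom half): 7 ← 19
  undo op 2 (cut 13): 19 ← 2
  undo op 1 (in-shuffle, from top half): 2 ← 1
So the tile at position 24 came from original position 1.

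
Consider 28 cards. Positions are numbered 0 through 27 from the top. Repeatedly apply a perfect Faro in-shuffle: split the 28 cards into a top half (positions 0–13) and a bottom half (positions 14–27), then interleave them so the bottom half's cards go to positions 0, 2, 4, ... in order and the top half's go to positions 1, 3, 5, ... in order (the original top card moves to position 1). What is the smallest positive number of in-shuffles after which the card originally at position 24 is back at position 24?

28

Follow position 24 under repeated in-shuffles:
24 → 20 → 12 → 25 → 22 → 16 → 4 → 9 → ... → 24 (length 28)
It first returns after 28 in-shuffles.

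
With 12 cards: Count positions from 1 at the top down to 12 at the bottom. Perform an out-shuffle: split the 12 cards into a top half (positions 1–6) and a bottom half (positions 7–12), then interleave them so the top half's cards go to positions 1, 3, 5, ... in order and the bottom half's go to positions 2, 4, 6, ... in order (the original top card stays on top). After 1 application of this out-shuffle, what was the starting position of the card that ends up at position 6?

Work backwards from position 6, undoing one out-shuffle at a time:
6 ← 9
So the card now at position 6 started at position 9.

9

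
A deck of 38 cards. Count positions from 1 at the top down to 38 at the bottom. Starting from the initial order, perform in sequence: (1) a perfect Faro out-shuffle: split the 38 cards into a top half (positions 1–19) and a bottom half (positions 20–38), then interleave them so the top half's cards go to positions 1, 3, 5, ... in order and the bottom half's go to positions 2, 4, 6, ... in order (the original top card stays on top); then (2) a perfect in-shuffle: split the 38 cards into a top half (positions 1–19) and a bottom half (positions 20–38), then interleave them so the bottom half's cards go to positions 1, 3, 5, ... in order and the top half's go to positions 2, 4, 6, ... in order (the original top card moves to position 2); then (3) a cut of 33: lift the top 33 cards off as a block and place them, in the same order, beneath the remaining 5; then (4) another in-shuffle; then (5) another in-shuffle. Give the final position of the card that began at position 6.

Track the card from position 6 forward through each operation:
  after op 1 (out-shuffle): 6 → 11
  after op 2 (in-shuffle): 11 → 22
  after op 3 (cut 33): 22 → 27
  after op 4 (in-shuffle): 27 → 15
  after op 5 (in-shuffle): 15 → 30

30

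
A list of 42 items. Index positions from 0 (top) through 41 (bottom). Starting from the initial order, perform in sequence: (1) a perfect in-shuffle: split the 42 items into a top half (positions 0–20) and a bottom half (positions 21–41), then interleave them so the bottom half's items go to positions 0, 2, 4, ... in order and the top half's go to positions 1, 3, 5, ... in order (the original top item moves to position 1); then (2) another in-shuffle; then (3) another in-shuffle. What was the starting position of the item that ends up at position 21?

Undo the operations in reverse order, starting from position 21:
  undo op 3 (in-shuffle, from top half): 21 ← 10
  undo op 2 (in-shuffle, from bottom half): 10 ← 26
  undo op 1 (in-shuffle, from bottom half): 26 ← 34
So the item at position 21 came from original position 34.

34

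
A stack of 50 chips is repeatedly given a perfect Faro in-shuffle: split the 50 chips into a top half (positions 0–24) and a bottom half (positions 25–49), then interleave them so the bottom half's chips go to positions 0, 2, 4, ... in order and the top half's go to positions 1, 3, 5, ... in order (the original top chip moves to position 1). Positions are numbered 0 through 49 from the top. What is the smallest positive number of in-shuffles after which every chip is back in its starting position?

8

The in-shuffle permutes the 50 positions with cycle lengths [2, 8, 8, 8, 8, 8, 8].
Every chip is home exactly when every cycle has completed a whole number of laps, i.e. after lcm(2, 8) = 8 in-shuffles.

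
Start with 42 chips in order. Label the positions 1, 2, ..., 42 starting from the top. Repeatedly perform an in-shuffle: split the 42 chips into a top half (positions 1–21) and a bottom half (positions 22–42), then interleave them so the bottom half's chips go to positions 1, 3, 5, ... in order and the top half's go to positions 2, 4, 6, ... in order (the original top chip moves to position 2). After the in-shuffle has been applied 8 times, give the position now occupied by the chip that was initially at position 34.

18

Track the chip's position through each in-shuffle:
34 → 25 → 7 → 14 → 28 → 13 → 26 → 9 → 18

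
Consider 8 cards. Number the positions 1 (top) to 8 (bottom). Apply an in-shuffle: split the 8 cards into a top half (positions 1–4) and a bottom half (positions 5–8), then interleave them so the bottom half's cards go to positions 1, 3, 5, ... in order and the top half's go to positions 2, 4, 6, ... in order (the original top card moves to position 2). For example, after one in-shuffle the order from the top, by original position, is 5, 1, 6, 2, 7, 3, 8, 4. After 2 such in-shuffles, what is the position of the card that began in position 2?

Track the card's position through each in-shuffle:
2 → 4 → 8

8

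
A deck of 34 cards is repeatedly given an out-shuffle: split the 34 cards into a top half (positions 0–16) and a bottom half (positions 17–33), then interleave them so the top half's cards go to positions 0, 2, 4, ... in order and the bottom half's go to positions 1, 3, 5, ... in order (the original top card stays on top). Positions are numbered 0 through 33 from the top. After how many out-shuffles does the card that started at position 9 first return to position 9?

10

Follow position 9 under repeated out-shuffles:
9 → 18 → 3 → 6 → 12 → 24 → 15 → 30 → 27 → 21 → 9
It first returns after 10 out-shuffles.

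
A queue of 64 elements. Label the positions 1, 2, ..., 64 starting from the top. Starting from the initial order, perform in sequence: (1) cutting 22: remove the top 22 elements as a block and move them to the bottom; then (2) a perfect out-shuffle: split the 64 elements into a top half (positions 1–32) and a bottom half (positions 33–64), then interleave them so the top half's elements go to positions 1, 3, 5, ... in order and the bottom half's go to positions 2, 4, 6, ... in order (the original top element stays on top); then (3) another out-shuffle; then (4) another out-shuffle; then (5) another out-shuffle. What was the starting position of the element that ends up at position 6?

43

Undo the operations in reverse order, starting from position 6:
  undo op 5 (out-shuffle, from bottom half): 6 ← 35
  undo op 4 (out-shuffle, from top half): 35 ← 18
  undo op 3 (out-shuffle, from bottom half): 18 ← 41
  undo op 2 (out-shuffle, from top half): 41 ← 21
  undo op 1 (cut 22): 21 ← 43
So the element at position 6 came from original position 43.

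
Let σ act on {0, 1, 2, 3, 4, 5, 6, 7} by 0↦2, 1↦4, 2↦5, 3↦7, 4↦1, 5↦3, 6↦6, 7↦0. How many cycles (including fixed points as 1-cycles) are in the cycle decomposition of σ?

3

Cycle decomposition: (0 2 5 3 7) (1 4) (6).
3 cycles.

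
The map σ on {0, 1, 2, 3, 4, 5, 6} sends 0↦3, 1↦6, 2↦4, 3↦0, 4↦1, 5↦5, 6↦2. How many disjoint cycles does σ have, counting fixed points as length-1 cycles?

Cycle decomposition: (0 3) (1 6 2 4) (5).
3 cycles.

3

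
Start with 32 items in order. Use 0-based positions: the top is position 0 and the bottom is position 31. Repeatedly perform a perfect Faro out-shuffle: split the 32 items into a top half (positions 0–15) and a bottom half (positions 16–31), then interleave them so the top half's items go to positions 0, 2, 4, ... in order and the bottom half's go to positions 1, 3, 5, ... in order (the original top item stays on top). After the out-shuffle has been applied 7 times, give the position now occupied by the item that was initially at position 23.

30

Track the item's position through each out-shuffle:
23 → 15 → 30 → 29 → 27 → 23 → 15 → 30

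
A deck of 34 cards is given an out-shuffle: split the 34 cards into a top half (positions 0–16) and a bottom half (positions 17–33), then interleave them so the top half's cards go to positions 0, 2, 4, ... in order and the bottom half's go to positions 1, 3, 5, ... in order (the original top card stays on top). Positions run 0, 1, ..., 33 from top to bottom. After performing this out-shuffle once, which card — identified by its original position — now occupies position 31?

Work backwards from position 31, undoing one out-shuffle at a time:
31 ← 32
So the card now at position 31 started at position 32.

32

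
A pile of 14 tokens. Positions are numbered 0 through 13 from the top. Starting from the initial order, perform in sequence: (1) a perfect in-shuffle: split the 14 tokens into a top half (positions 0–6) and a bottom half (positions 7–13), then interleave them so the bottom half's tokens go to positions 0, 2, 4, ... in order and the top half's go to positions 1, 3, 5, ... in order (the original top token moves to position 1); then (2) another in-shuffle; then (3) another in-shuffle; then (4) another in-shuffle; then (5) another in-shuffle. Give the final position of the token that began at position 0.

Track the token from position 0 forward through each operation:
  after op 1 (in-shuffle): 0 → 1
  after op 2 (in-shuffle): 1 → 3
  after op 3 (in-shuffle): 3 → 7
  after op 4 (in-shuffle): 7 → 0
  after op 5 (in-shuffle): 0 → 1

1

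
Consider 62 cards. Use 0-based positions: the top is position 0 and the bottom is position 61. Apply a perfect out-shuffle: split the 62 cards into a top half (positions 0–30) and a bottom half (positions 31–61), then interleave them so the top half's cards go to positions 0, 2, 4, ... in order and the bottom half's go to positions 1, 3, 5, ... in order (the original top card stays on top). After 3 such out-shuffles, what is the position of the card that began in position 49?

Track the card's position through each out-shuffle:
49 → 37 → 13 → 26

26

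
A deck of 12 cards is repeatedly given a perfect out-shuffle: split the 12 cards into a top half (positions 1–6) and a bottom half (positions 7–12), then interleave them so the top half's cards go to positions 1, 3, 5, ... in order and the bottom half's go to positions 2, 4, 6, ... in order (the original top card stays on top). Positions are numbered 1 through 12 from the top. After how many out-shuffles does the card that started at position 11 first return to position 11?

10

Follow position 11 under repeated out-shuffles:
11 → 10 → 8 → 4 → 7 → 2 → 3 → 5 → 9 → 6 → 11
It first returns after 10 out-shuffles.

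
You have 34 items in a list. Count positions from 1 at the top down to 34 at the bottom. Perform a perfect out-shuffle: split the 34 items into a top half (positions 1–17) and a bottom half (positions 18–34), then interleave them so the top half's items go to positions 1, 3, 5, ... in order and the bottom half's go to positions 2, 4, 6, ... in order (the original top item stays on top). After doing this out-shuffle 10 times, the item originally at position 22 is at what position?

22

Track the item's position through each out-shuffle:
22 → 10 → 19 → 4 → 7 → 13 → 25 → 16 → 31 → 28 → 22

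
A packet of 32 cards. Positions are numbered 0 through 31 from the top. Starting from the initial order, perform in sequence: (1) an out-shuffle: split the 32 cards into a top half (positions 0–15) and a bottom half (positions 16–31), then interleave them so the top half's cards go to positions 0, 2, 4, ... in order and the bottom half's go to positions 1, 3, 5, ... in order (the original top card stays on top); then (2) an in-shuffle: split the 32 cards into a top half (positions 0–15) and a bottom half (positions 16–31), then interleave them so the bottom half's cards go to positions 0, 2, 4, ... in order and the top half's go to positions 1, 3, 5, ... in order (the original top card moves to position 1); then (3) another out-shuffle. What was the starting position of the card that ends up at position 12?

25

Undo the operations in reverse order, starting from position 12:
  undo op 3 (out-shuffle, from top half): 12 ← 6
  undo op 2 (in-shuffle, from bottom half): 6 ← 19
  undo op 1 (out-shuffle, from bottom half): 19 ← 25
So the card at position 12 came from original position 25.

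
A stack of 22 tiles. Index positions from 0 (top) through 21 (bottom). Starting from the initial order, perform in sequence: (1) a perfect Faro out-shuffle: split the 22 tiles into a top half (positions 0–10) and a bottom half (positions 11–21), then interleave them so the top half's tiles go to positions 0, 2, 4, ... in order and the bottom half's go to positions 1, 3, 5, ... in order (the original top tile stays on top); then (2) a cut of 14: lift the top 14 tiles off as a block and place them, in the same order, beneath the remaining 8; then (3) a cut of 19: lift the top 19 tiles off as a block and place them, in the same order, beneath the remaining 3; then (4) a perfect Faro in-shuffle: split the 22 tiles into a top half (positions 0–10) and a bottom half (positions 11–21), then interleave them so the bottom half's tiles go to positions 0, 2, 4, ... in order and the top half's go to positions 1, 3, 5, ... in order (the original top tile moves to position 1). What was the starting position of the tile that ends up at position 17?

20

Undo the operations in reverse order, starting from position 17:
  undo op 4 (in-shuffle, from top half): 17 ← 8
  undo op 3 (cut 19): 8 ← 5
  undo op 2 (cut 14): 5 ← 19
  undo op 1 (out-shuffle, from bottom half): 19 ← 20
So the tile at position 17 came from original position 20.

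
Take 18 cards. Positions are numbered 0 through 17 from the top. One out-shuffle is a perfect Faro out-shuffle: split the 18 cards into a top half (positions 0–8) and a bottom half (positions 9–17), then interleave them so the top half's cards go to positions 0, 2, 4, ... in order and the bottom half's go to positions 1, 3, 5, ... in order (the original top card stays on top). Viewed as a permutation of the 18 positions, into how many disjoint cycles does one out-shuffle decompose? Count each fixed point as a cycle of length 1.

Trace each unvisited position around until it returns:
(0) (1 2 4 8 16 15 13 9) (3 6 12 7 14 11 5 10) (17)
4 cycles in total.

4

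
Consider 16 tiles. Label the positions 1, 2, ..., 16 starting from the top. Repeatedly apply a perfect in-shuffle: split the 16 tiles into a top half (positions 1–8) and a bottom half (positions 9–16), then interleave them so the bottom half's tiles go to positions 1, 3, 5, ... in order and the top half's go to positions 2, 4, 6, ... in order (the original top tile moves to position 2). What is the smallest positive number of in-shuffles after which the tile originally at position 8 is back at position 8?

Follow position 8 under repeated in-shuffles:
8 → 16 → 15 → 13 → 9 → 1 → 2 → 4 → 8
It first returns after 8 in-shuffles.

8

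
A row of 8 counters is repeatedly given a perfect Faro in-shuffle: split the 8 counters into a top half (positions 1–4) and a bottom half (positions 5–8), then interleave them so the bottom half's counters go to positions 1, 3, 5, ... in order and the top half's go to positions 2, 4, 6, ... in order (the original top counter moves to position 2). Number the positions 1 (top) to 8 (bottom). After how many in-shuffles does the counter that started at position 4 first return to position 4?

6

Follow position 4 under repeated in-shuffles:
4 → 8 → 7 → 5 → 1 → 2 → 4
It first returns after 6 in-shuffles.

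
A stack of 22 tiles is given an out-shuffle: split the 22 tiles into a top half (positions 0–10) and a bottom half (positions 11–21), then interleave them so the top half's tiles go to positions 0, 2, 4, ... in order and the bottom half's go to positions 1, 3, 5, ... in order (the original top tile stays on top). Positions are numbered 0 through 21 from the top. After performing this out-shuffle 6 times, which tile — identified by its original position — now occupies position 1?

1

Work backwards from position 1, undoing one out-shuffle at a time:
1 ← 11 ← 16 ← 8 ← 4 ← 2 ← 1
So the tile now at position 1 started at position 1.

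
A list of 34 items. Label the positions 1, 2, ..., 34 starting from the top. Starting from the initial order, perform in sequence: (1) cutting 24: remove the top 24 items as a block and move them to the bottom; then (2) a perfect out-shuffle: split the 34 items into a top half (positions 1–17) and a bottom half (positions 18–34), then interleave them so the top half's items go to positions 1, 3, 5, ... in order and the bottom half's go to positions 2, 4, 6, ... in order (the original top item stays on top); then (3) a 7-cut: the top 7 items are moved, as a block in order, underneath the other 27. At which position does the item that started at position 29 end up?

2

Track the item from position 29 forward through each operation:
  after op 1 (cut 24): 29 → 5
  after op 2 (out-shuffle): 5 → 9
  after op 3 (cut 7): 9 → 2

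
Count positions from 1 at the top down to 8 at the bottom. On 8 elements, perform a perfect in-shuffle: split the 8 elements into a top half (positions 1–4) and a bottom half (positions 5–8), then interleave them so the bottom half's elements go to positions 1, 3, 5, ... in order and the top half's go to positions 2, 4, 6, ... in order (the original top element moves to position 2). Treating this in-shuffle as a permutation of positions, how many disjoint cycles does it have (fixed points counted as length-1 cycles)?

Trace each unvisited position around until it returns:
(1 2 4 8 7 5) (3 6)
2 cycles in total.

2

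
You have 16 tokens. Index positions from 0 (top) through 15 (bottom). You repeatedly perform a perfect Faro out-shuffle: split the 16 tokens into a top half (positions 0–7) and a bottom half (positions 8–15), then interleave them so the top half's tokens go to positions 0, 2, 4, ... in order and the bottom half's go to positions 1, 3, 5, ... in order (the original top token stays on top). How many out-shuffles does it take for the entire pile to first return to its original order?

The out-shuffle permutes the 16 positions with cycle lengths [1, 1, 2, 4, 4, 4].
Every token is home exactly when every cycle has completed a whole number of laps, i.e. after lcm(1, 2, 4) = 4 out-shuffles.

4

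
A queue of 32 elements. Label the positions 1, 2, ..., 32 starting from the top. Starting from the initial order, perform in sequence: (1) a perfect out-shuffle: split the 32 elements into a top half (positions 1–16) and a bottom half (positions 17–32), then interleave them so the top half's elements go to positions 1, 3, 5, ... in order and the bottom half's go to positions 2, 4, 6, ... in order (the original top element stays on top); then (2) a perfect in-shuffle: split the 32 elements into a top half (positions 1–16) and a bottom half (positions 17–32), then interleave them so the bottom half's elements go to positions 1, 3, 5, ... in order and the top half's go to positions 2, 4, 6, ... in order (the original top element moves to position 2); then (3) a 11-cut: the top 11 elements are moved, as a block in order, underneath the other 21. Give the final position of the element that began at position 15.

Track the element from position 15 forward through each operation:
  after op 1 (out-shuffle): 15 → 29
  after op 2 (in-shuffle): 29 → 25
  after op 3 (cut 11): 25 → 14

14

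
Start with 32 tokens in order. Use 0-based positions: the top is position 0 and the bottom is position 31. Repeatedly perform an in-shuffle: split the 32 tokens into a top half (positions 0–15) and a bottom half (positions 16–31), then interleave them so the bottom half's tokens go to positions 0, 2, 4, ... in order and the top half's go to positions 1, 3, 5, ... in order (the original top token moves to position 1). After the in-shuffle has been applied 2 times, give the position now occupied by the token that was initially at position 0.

Track the token's position through each in-shuffle:
0 → 1 → 3

3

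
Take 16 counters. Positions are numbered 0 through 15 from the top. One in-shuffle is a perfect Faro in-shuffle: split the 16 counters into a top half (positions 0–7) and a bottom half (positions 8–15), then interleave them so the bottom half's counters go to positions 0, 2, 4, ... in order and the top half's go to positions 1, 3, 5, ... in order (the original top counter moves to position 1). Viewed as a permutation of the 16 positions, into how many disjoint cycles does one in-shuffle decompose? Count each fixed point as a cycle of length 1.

2

Trace each unvisited position around until it returns:
(0 1 3 7 15 14 12 8) (2 5 11 6 13 10 4 9)
2 cycles in total.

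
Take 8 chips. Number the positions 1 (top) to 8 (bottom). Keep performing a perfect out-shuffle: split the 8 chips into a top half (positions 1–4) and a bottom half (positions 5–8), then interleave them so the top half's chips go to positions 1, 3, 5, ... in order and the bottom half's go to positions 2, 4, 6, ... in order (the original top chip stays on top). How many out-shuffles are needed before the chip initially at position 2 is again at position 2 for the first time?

3

Follow position 2 under repeated out-shuffles:
2 → 3 → 5 → 2
It first returns after 3 out-shuffles.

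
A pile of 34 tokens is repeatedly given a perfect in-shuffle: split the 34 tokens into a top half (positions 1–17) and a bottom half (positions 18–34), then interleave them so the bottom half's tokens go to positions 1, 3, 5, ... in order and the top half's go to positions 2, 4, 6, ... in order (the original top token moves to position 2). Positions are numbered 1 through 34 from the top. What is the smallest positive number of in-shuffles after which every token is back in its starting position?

12

The in-shuffle permutes the 34 positions with cycle lengths [3, 3, 4, 12, 12].
Every token is home exactly when every cycle has completed a whole number of laps, i.e. after lcm(3, 4, 12) = 12 in-shuffles.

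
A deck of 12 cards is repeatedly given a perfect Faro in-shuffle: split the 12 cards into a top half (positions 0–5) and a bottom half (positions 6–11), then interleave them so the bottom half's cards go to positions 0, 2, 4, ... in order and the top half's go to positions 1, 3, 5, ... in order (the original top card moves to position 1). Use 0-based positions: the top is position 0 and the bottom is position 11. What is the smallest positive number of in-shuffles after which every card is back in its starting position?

The in-shuffle permutes the 12 positions with cycle lengths [12].
Every card is home exactly when every cycle has completed a whole number of laps, i.e. after lcm(12) = 12 in-shuffles.

12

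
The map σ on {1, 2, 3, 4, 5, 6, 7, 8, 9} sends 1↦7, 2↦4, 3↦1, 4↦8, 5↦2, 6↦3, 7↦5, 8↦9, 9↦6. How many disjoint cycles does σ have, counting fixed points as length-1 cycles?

1

Cycle decomposition: (1 7 5 2 4 8 9 6 3).
1 cycle.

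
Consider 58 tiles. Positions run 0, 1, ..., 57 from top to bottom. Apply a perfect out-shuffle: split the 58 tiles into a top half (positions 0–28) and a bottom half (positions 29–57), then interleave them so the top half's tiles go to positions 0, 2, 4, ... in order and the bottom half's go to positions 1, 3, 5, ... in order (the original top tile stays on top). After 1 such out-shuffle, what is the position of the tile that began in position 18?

Track the tile's position through each out-shuffle:
18 → 36

36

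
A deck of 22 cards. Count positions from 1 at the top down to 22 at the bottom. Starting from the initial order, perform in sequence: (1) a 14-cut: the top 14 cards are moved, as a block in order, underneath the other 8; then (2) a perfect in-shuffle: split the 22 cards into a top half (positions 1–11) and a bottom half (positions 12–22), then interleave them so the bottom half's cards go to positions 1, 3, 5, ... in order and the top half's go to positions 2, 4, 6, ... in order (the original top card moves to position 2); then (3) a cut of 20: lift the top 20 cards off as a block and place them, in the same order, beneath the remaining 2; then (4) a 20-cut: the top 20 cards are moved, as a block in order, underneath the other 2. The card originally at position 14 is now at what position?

Track the card from position 14 forward through each operation:
  after op 1 (cut 14): 14 → 22
  after op 2 (in-shuffle): 22 → 21
  after op 3 (cut 20): 21 → 1
  after op 4 (cut 20): 1 → 3

3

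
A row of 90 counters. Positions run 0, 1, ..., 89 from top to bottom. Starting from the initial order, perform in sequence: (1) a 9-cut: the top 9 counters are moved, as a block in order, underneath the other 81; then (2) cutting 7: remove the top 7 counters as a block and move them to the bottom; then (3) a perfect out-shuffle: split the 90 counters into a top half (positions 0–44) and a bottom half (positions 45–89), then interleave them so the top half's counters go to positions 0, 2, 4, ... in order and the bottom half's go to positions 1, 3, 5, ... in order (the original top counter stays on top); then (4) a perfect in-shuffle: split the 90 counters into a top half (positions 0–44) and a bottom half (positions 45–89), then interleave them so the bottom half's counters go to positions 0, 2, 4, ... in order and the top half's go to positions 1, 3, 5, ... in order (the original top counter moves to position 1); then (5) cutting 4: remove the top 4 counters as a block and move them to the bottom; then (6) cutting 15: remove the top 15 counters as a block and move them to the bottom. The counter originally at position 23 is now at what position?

Track the counter from position 23 forward through each operation:
  after op 1 (cut 9): 23 → 14
  after op 2 (cut 7): 14 → 7
  after op 3 (out-shuffle): 7 → 14
  after op 4 (in-shuffle): 14 → 29
  after op 5 (cut 4): 29 → 25
  after op 6 (cut 15): 25 → 10

10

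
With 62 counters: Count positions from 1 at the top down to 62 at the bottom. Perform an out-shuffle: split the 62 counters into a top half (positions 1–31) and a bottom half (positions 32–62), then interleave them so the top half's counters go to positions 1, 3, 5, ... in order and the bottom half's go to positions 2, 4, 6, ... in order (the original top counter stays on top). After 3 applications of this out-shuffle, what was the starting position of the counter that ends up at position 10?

25

Work backwards from position 10, undoing one out-shuffle at a time:
10 ← 36 ← 49 ← 25
So the counter now at position 10 started at position 25.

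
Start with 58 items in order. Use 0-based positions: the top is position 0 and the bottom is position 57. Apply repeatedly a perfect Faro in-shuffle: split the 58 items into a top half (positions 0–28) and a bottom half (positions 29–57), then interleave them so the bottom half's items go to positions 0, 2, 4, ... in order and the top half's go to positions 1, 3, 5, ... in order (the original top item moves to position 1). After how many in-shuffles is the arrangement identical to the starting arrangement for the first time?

The in-shuffle permutes the 58 positions with cycle lengths [58].
Every item is home exactly when every cycle has completed a whole number of laps, i.e. after lcm(58) = 58 in-shuffles.

58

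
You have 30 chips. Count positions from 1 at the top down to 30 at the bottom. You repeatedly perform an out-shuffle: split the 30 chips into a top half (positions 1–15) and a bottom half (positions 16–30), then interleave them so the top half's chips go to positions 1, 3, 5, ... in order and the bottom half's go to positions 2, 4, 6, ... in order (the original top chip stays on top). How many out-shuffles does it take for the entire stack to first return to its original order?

28

The out-shuffle permutes the 30 positions with cycle lengths [1, 1, 28].
Every chip is home exactly when every cycle has completed a whole number of laps, i.e. after lcm(1, 28) = 28 out-shuffles.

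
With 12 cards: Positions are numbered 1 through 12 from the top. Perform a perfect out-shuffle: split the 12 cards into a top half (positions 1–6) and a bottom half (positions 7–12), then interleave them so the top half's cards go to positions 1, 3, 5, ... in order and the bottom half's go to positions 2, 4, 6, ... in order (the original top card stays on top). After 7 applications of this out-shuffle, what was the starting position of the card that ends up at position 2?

Work backwards from position 2, undoing one out-shuffle at a time:
2 ← 7 ← 4 ← 8 ← 10 ← 11 ← 6 ← 9
So the card now at position 2 started at position 9.

9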